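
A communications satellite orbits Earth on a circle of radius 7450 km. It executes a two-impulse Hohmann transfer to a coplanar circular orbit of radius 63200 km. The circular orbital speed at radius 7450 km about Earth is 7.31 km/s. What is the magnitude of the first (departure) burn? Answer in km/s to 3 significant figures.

Δv₁ = 2.47 km/s

From the circular-orbit relation v² = μ/r at r = 7450 km: μ = v²r = (7.31)² × 7450 = 3.98099×10^5 km³/s².
The Hohmann ellipse has a_t = (r₁ + r₂)/2 = 35325 km.
Circular speed at r = 7450 km: v_c = √(μ/r) = 7.310 km/s.
Transfer-orbit speed at the same r (vis-viva, a = a_t): v_t = √[μ(2/r − 1/a_t)] = 9.778 km/s.
Δv₁ = |v_t − v_c| = |9.778 − 7.310| = 2.468 km/s.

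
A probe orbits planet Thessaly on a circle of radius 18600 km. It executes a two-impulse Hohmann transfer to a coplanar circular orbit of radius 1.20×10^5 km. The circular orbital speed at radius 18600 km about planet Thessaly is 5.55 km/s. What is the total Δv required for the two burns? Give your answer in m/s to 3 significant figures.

From the circular-orbit relation v² = μ/r at r = 18600 km: μ = v²r = (5.55)² × 18600 = 5.72926×10^5 km³/s².
Semi-major axis of the transfer orbit: a_t = (18600 + 1.200×10^5)/2 = 69300 km.
Circular speed at r₁: v₁ = √(μ/r₁) = √(5.72926×10^5/18600) = 5.550 km/s.
On the transfer ellipse at r₁, vis-viva equation gives v_p = √[μ(2/r₁ − 1/a_t)] = 7.303 km/s.
First burn Δv₁ = |v_p − v₁| = 1.753 km/s.
At r₂, v₂ = √(μ/r₂) = 2.185 km/s.
Transfer-orbit speed at r₂: v_a = √[μ(2/r₂ − 1/a_t)] = 1.132 km/s.
Second burn Δv₂ = |v₂ − v_a| = 1.053 km/s.
Total Δv = Δv₁ + Δv₂ = 2.806 km/s.

Δv = 2810 m/s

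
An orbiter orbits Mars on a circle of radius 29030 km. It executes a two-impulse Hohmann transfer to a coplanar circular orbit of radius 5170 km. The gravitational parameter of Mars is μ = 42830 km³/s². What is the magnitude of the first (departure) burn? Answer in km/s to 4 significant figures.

Semi-major axis of the transfer orbit: a_t = (29030 + 5170)/2 = 17100 km.
Circular speed at r = 29030 km: v_c = √(μ/r) = 1.21465 km/s.
Transfer-orbit speed at the same r (vis-viva, a = a_t): v_t = √[μ(2/r − 1/a_t)] = 0.667879 km/s.
Δv₁ = |v_t − v_c| = |0.667879 − 1.21465| = 0.5468 km/s.

Δv₁ = 0.5468 km/s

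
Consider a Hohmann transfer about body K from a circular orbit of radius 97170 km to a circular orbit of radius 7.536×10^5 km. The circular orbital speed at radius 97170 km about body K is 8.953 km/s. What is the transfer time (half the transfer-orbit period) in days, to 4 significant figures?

From the circular-orbit relation v² = μ/r at r = 97170 km: μ = v²r = (8.953)² × 97170 = 7.78878×10^6 km³/s².
The Hohmann ellipse has a_t = (r₁ + r₂)/2 = 4.25385×10^5 km.
Transfer time t = π√(a_t³/μ) = π√((4.25385×10^5)³ / 7.78878×10^6) = 3.123×10^5 s.
Converting: 3.123×10^5 s ÷ 86400 s/day = 3.615 days.

t = 3.615 days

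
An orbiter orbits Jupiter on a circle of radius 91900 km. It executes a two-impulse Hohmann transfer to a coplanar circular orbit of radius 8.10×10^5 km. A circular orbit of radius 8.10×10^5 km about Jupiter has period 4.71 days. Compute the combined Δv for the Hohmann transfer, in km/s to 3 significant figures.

Δv = 19.5 km/s

From Kepler's third law T² = 4π²r³/μ at r = 8.10×10^5 km, T = 4.71 days = 4.71 × 86400 s = 4.06944×10^5 s: μ = 4π²r³/T² = 1.26691×10^8 km³/s².
Transfer-ellipse semi-major axis a_t = (r₁ + r₂)/2 = (91900 + 8.100×10^5)/2 = 4.5095×10^5 km.
Circular speed at r₁: v₁ = √(μ/r₁) = √(1.26691×10^8/91900) = 37.13 km/s.
Transfer-orbit speed at r₁ (vis-viva equation): v_p = √[μ(2/r₁ − 1/a_t)] = 49.76 km/s.
First burn Δv₁ = |v_p − v₁| = 12.63 km/s.
Circular speed at r₂: v₂ = √(μ/r₂) = 12.5063 km/s.
Transfer-orbit speed at r₂: v_a = √[μ(2/r₂ − 1/a_t)] = 5.64578 km/s.
Second burn Δv₂ = |v₂ − v_a| = 6.861 km/s.
Total Δv = Δv₁ + Δv₂ = 19.49 km/s.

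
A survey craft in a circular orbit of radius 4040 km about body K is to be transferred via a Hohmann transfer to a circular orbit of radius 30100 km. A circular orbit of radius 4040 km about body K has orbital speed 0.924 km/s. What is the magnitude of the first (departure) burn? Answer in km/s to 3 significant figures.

From the circular-orbit relation v² = μ/r at r = 4040 km: μ = v²r = (0.924)² × 4040 = 3449.26 km³/s².
The Hohmann ellipse has a_t = (r₁ + r₂)/2 = 17070 km.
On the circular orbit at r = 4040 km, v_c = √(μ/r) = 0.9240 km/s.
Vis-viva on the transfer ellipse at r = 4040 km gives v_t = √[μ(2/r − 1/a_t)] = 1.227 km/s.
Δv₁ = |v_t − v_c| = |1.227 − 0.9240| = 0.3030 km/s.

Δv₁ = 0.303 km/s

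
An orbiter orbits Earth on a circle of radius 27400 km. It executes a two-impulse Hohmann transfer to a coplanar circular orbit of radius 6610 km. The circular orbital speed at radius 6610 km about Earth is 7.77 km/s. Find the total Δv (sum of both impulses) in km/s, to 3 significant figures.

From the circular-orbit relation v² = μ/r at r = 6610 km: μ = v²r = (7.77)² × 6610 = 3.99065×10^5 km³/s².
The Hohmann ellipse has a_t = (r₁ + r₂)/2 = 17005 km.
Circular speed at r₁: v₁ = √(μ/r₁) = √(3.99065×10^5/27400) = 3.816 km/s.
On the transfer ellipse at r₁, vis-viva equation gives v_a = √[μ(2/r₁ − 1/a_t)] = 2.379 km/s.
First burn Δv₁ = |v_a − v₁| = 1.437 km/s.
At r₂, v₂ = √(μ/r₂) = 7.770 km/s.
Transfer-orbit speed at r₂: v_p = √[μ(2/r₂ − 1/a_t)] = 9.863 km/s.
Second burn Δv₂ = |v₂ − v_p| = 2.093 km/s.
Total Δv = Δv₁ + Δv₂ = 3.530 km/s.

Δv = 3.53 km/s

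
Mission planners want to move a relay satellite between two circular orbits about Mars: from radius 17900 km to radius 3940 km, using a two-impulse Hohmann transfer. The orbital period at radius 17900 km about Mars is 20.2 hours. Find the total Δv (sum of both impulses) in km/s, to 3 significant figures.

From Kepler's third law T² = 4π²r³/μ at r = 17900 km, T = 20.2 hours = 20.2 × 3600 s = 72720 s: μ = 4π²r³/T² = 42816.5 km³/s².
Semi-major axis of the transfer orbit: a_t = (17900 + 3940)/2 = 10920 km.
At r₁ the circular-orbit speed is v₁ = √(μ/r₁) = 1.5466 km/s.
On the transfer ellipse at r₁, v² = μ(2/r − 1/a) gives v_a = √[μ(2/r₁ − 1/a_t)] = 0.92900 km/s.
First burn Δv₁ = |v_a − v₁| = 0.6176 km/s.
At r₂, v₂ = √(μ/r₂) = 3.2965 km/s.
Transfer-orbit speed at r₂: v_p = √[μ(2/r₂ − 1/a_t)] = 4.2206 km/s.
Second burn Δv₂ = |v₂ − v_p| = 0.9241 km/s.
Δv = Δv₁ + Δv₂ = 0.6176 + 0.9241 = 1.542 km/s.

Δv = 1.54 km/s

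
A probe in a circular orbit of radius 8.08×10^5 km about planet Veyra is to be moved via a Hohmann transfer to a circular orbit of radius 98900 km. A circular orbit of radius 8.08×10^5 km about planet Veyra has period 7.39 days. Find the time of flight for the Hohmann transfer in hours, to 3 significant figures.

t = 37.3 hours

From Kepler's third law T² = 4π²r³/μ at r = 8.08×10^5 km, T = 7.39 days = 7.39 × 86400 s = 6.38496×10^5 s: μ = 4π²r³/T² = 5.10831×10^7 km³/s².
Transfer-ellipse semi-major axis a_t = (r₁ + r₂)/2 = (8.080×10^5 + 98900)/2 = 4.5345×10^5 km.
Transfer time t = π√(a_t³/μ) = π√((4.5345×10^5)³ / 5.10831×10^7) = 1.342×10^5 s.
Converting: 1.342×10^5 s ÷ 3600 s/hour = 37.3 hours.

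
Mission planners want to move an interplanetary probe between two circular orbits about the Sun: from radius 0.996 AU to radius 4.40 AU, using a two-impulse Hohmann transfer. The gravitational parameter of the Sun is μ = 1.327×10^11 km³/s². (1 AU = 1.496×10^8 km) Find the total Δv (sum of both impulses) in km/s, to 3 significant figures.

In km: r₁ = 0.996 × 1.496×10^8 = 1.490016×10^8 km; r₂ = 4.40 × 1.496×10^8 = 6.5824×10^8 km.
Semi-major axis of the transfer orbit: a_t = (1.490016×10^8 + 6.5824×10^8)/2 = 4.036208×10^8 km.
At r₁ the circular-orbit speed is v₁ = √(μ/r₁) = 29.843 km/s.
On the transfer ellipse at r₁, v² = μ(2/r − 1/a) gives v_p = √[μ(2/r₁ − 1/a_t)] = 38.111 km/s.
First burn Δv₁ = |v_p − v₁| = 8.268 km/s.
Circular speed at r₂: v₂ = √(μ/r₂) = 14.199 km/s.
Transfer-orbit speed at r₂: v_a = √[μ(2/r₂ − 1/a_t)] = 8.6268 km/s.
Second burn Δv₂ = |v₂ − v_a| = 5.572 km/s.
Total Δv = Δv₁ + Δv₂ = 13.84 km/s.

Δv = 13.8 km/s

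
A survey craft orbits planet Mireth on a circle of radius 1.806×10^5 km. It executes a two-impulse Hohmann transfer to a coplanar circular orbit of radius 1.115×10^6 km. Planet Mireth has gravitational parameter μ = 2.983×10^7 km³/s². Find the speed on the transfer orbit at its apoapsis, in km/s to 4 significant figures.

Semi-major axis of the transfer orbit: a_t = (1.806×10^5 + 1.115×10^6)/2 = 6.478×10^5 km.
At apoapsis, r = 1.115×10^6 km.
From the vis-viva equation, v = √[μ(2/r − 1/a_t)] = 2.731 km/s.

v = 2.731 km/s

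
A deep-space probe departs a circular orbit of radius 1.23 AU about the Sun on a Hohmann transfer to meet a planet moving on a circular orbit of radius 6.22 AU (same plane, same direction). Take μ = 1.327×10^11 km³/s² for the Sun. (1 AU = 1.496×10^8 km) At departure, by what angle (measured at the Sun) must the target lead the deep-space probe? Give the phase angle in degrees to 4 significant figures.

In km: r₁ = 1.23 × 1.496×10^8 = 1.84008×10^8 km; r₂ = 6.22 × 1.496×10^8 = 9.30512×10^8 km.
Semi-major axis of the transfer orbit: a_t = (1.84008×10^8 + 9.30512×10^8)/2 = 5.5726×10^8 km.
Transfer time t = π√(a_t³/μ) = 1.1345×10^8 s.
Target angular speed ω₂ = √(μ/r₂³) = 1.2834×10^-8 rad/s.
Angle swept by the target during transfer: ω₂·t = 1.456 rad = 83.42°.
Arrival is 180° from departure on the ellipse, so φ = 180° − 83.42° = 96.58°.

φ = 96.58°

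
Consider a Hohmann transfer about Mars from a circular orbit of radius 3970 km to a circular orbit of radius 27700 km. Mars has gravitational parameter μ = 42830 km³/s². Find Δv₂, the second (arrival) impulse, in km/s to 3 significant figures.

Δv₂ = 0.621 km/s

The Hohmann ellipse has a_t = (r₁ + r₂)/2 = 15835 km.
On the circular orbit at r = 27700 km, v_c = √(μ/r) = 1.2435 km/s.
Transfer-orbit speed at the same r (vis-viva, a = a_t): v_t = √[μ(2/r − 1/a_t)] = 0.62262 km/s.
Δv₂ = |v_t − v_c| = |0.62262 − 1.2435| = 0.6209 km/s.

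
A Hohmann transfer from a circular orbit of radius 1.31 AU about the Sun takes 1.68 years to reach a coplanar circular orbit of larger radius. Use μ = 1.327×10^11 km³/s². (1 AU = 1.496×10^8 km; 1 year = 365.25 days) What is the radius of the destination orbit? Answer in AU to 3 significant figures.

r₂ = 3.18 AU

In km: r₁ = 1.31 × 1.496×10^8 = 1.95976×10^8 km.
Transfer time t = 1.68 years × 365.25 × 86400 s = 5.3016768×10^7 s, and t = π√(a_t³/μ).
So a_t = (μ t²/π²)^(1/3) = (1.327×10^11 × (5.3016768×10^7)² / π²)^(1/3) = 3.3558×10^8 km.
Since a_t = (r₁ + r₂)/2, r₂ = 2a_t − r₁ = 2×3.3558×10^8 − 1.95976×10^8 = 4.75184×10^8 km.
In AU: r₂ = 4.75184×10^8 / 1.496×10^8 = 3.18 AU.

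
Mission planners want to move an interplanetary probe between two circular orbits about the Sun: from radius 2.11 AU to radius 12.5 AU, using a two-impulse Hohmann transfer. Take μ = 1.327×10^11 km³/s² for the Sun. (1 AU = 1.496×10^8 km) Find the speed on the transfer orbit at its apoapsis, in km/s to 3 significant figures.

v = 4.53 km/s

In km: r₁ = 2.11 × 1.496×10^8 = 3.15656×10^8 km; r₂ = 12.5 × 1.496×10^8 = 1.870×10^9 km.
Semi-major axis of the transfer orbit: a_t = (3.15656×10^8 + 1.870×10^9)/2 = 1.092828×10^9 km.
The apoapsis of the transfer ellipse is at r = 1.870×10^9 km.
Vis-viva: v = √[μ(2/r − 1/a_t)] = √[1.327×10^11 × (2/1.870×10^9 − 1/1.092828×10^9)] = 4.527 km/s.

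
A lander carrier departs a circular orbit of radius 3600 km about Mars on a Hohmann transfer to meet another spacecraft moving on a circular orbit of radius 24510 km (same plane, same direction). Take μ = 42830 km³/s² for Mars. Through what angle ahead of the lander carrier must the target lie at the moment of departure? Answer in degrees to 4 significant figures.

Semi-major axis of the transfer orbit: a_t = (3600 + 24510)/2 = 14055 km.
The half-period of the transfer ellipse is t = π√(a_t³/μ) = 25294 s.
Target angular speed ω₂ = √(μ/r₂³) = 5.3934×10^-5 rad/s.
Angle swept by the target during transfer: ω₂·t = 1.3642 rad = 78.16°.
The lander carrier traverses 180° on the transfer ellipse, so the target must lead by 180° − 78.16° = 101.8°.

φ = 101.8°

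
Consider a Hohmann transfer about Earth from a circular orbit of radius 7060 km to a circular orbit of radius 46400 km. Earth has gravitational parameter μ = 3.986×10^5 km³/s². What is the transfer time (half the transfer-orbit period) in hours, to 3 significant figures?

t = 6.04 hours

The Hohmann ellipse has a_t = (r₁ + r₂)/2 = 26730 km.
By Kepler's third law the transfer-orbit period is T = 2π√(a_t³/μ), so t = T/2 = 21750 s.
Converting: 21750 s ÷ 3600 s/hour = 6.04 hours.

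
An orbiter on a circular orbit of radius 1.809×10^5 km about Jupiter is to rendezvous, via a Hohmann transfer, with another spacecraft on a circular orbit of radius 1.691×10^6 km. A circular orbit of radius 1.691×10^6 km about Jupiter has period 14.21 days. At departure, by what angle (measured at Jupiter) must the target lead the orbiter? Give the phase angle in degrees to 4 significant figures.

From Kepler's third law T² = 4π²r³/μ at r = 1.691×10^6 km, T = 14.21 days = 14.21 × 86400 s = 1.227744×10^6 s: μ = 4π²r³/T² = 1.26641×10^8 km³/s².
The Hohmann ellipse has a_t = (r₁ + r₂)/2 = 9.3595×10^5 km.
Transfer time t = π√(a_t³/μ) = 2.52779×10^5 s.
The target's mean motion on its circular orbit is ω₂ = √(μ/r₂³) = 5.11767×10^-6 rad/s.
Angle swept by the target during transfer: ω₂·t = 1.2936 rad = 74.12°.
The orbiter traverses 180° on the transfer ellipse, so the target must lead by 180° − 74.12° = 105.9°.

φ = 105.9°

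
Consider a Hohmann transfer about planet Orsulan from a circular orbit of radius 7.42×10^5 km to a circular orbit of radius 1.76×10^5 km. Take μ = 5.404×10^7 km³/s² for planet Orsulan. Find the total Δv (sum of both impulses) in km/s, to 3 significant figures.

Δv = 8.01 km/s

Transfer-ellipse semi-major axis a_t = (r₁ + r₂)/2 = (7.420×10^5 + 1.760×10^5)/2 = 4.590×10^5 km.
At r₁ the circular-orbit speed is v₁ = √(μ/r₁) = 8.5341 km/s.
On the transfer ellipse at r₁, vis-viva gives v_a = √[μ(2/r₁ − 1/a_t)] = 5.2845 km/s.
First burn Δv₁ = |v_a − v₁| = 3.250 km/s.
At r₂, v₂ = √(μ/r₂) = 17.523 km/s.
Transfer-orbit speed at r₂: v_p = √[μ(2/r₂ − 1/a_t)] = 22.279 km/s.
Second burn Δv₂ = |v₂ − v_p| = 4.756 km/s.
Total Δv = Δv₁ + Δv₂ = 8.006 km/s.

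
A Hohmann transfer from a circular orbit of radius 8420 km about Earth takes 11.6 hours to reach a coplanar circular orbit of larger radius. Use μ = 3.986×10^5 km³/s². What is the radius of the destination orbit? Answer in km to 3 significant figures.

Transfer time t = 11.6 hours = 41760 s, and t = π√(a_t³/μ).
So a_t = (μ t²/π²)^(1/3) = (3.986×10^5 × (41760)² / π²)^(1/3) = 41297 km.
Since a_t = (r₁ + r₂)/2, r₂ = 2a_t − r₁ = 2×41297 − 8420 = 74174 km.

r₂ = 74200 km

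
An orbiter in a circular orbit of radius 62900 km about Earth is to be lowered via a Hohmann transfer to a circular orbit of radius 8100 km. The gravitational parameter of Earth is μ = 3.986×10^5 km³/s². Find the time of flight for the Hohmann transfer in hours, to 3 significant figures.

t = 9.25 hours

Transfer-ellipse semi-major axis a_t = (r₁ + r₂)/2 = (62900 + 8100)/2 = 35500 km.
Half the transfer-orbit period gives t = π√(a_t³/μ) = 33283 s.
Converting: 33283 s ÷ 3600 s/hour = 9.25 hours.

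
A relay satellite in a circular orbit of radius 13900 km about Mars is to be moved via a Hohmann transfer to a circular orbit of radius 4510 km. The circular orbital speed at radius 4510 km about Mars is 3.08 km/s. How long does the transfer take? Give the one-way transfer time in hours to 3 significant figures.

t = 3.73 hours

From the circular-orbit relation v² = μ/r at r = 4510 km: μ = v²r = (3.08)² × 4510 = 42783.7 km³/s².
The Hohmann ellipse has a_t = (r₁ + r₂)/2 = 9205 km.
Half the transfer-orbit period gives t = π√(a_t³/μ) = 13414 s.
Converting: 13414 s ÷ 3600 s/hour = 3.73 hours.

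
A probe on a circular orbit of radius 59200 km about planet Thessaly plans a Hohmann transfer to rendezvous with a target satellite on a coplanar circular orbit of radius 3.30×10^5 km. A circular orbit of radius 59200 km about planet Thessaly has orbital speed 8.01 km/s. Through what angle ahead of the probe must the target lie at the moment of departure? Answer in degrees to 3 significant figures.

From the circular-orbit relation v² = μ/r at r = 59200 km: μ = v²r = (8.01)² × 59200 = 3.79828×10^6 km³/s².
Semi-major axis of the transfer orbit: a_t = (59200 + 3.300×10^5)/2 = 1.946×10^5 km.
Transfer time t = π√(a_t³/μ) = 1.38379×10^5 s.
The target's mean motion on its circular orbit is ω₂ = √(μ/r₂³) = 1.02807×10^-5 rad/s.
Angle swept by the target during transfer: ω₂·t = 1.4226 rad = 81.51°.
Arrival is 180° from departure on the ellipse, so φ = 180° − 81.51° = 98.5°.

φ = 98.5°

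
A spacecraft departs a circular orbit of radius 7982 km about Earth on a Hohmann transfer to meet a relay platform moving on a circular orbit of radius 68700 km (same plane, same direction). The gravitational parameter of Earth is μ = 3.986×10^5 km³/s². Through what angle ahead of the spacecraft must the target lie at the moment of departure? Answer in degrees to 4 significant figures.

The Hohmann ellipse has a_t = (r₁ + r₂)/2 = 38341 km.
The half-period of the transfer ellipse is t = π√(a_t³/μ) = 37357 s.
The target's mean motion on its circular orbit is ω₂ = √(μ/r₂³) = 3.5062×10^-5 rad/s.
Angle swept by the target during transfer: ω₂·t = 1.30981 rad = 75.047°.
The spacecraft traverses 180° on the transfer ellipse, so the target must lead by 180° − 75.047° = 105.0°.

φ = 105.0°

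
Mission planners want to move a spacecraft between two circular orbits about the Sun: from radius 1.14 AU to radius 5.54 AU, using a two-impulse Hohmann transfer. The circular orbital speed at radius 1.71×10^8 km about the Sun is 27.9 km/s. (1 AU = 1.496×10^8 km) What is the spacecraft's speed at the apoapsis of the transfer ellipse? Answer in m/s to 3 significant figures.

v = 7400 m/s

From the circular-orbit relation v² = μ/r at r = 1.71×10^8 km: μ = v²r = (27.9)² × 1.71×10^8 = 1.33108×10^11 km³/s².
In km: r₁ = 1.14 × 1.496×10^8 = 1.70544×10^8 km; r₂ = 5.54 × 1.496×10^8 = 8.28784×10^8 km.
Semi-major axis of the transfer orbit: a_t = (1.70544×10^8 + 8.28784×10^8)/2 = 4.99664×10^8 km.
At apoapsis, r = 8.28784×10^8 km.
From the vis-viva equation, v = √[μ(2/r − 1/a_t)] = 7.404 km/s.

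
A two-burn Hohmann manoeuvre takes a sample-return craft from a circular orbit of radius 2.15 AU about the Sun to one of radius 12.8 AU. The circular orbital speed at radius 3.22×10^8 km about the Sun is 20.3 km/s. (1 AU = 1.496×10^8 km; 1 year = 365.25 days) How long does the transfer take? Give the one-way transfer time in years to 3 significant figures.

From the circular-orbit relation v² = μ/r at r = 3.22×10^8 km: μ = v²r = (20.3)² × 3.22×10^8 = 1.32693×10^11 km³/s².
In km: r₁ = 2.15 × 1.496×10^8 = 3.2164×10^8 km; r₂ = 12.8 × 1.496×10^8 = 1.91488×10^9 km.
Transfer-ellipse semi-major axis a_t = (r₁ + r₂)/2 = (3.2164×10^8 + 1.91488×10^9)/2 = 1.11826×10^9 km.
Transfer time t = π√(a_t³/μ) = π√((1.11826×10^9)³ / 1.32693×10^11) = 3.225×10^8 s.
Converting: 3.225×10^8 s ÷ 3.15576×10^7 s/year (365.25 × 86400) = 10.2 years.

t = 10.2 years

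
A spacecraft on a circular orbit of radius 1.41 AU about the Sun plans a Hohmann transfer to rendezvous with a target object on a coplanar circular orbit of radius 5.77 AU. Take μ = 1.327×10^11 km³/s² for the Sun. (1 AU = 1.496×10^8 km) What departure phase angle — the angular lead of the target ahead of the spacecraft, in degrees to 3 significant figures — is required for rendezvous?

φ = 91.7°

In km: r₁ = 1.41 × 1.496×10^8 = 2.10936×10^8 km; r₂ = 5.77 × 1.496×10^8 = 8.63192×10^8 km.
The Hohmann ellipse has a_t = (r₁ + r₂)/2 = 5.37064×10^8 km.
The half-period of the transfer ellipse is t = π√(a_t³/μ) = 1.0734×10^8 s.
The target's mean motion on its circular orbit is ω₂ = √(μ/r₂³) = 1.4364×10^-8 rad/s.
Angle swept by the target during transfer: ω₂·t = 1.5418 rad = 88.34°.
Arrival is 180° from departure on the ellipse, so φ = 180° − 88.34° = 91.7°.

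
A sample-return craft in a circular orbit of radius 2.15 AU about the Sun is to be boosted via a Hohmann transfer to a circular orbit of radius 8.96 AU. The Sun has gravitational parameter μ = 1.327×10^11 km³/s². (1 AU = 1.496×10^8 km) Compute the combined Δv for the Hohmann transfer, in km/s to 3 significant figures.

Δv = 9.24 km/s

In km: r₁ = 2.15 × 1.496×10^8 = 3.2164×10^8 km; r₂ = 8.96 × 1.496×10^8 = 1.340416×10^9 km.
The Hohmann ellipse has a_t = (r₁ + r₂)/2 = 8.31028×10^8 km.
At r₁ the circular-orbit speed is v₁ = √(μ/r₁) = 20.312 km/s.
On the transfer ellipse at r₁, v² = μ(2/r − 1/a) gives v_p = √[μ(2/r₁ − 1/a_t)] = 25.797 km/s.
First burn Δv₁ = |v_p − v₁| = 5.485 km/s.
Circular speed at r₂: v₂ = √(μ/r₂) = 9.950 km/s.
Transfer-orbit speed at r₂: v_a = √[μ(2/r₂ − 1/a_t)] = 6.190 km/s.
Second burn Δv₂ = |v₂ − v_a| = 3.760 km/s.
Total Δv = Δv₁ + Δv₂ = 9.245 km/s.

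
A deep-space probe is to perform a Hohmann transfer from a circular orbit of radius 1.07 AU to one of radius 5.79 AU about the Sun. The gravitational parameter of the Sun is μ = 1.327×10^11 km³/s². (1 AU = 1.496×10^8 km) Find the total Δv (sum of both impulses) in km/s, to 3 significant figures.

In km: r₁ = 1.07 × 1.496×10^8 = 1.60072×10^8 km; r₂ = 5.79 × 1.496×10^8 = 8.66184×10^8 km.
The Hohmann ellipse has a_t = (r₁ + r₂)/2 = 5.13128×10^8 km.
Circular speed at r₁: v₁ = √(μ/r₁) = √(1.327×10^11/1.60072×10^8) = 28.792 km/s.
On the transfer ellipse at r₁, vis-viva gives v_p = √[μ(2/r₁ − 1/a_t)] = 37.408 km/s.
First burn Δv₁ = |v_p − v₁| = 8.616 km/s.
At r₂, v₂ = √(μ/r₂) = 12.377 km/s.
Transfer-orbit speed at r₂: v_a = √[μ(2/r₂ − 1/a_t)] = 6.9131 km/s.
Second burn Δv₂ = |v₂ − v_a| = 5.464 km/s.
Δv = Δv₁ + Δv₂ = 8.616 + 5.464 = 14.08 km/s.

Δv = 14.1 km/s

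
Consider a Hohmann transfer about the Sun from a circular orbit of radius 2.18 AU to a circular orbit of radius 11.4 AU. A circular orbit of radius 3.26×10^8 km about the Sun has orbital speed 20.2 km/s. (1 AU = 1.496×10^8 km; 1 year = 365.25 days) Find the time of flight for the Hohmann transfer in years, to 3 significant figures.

From the circular-orbit relation v² = μ/r at r = 3.26×10^8 km: μ = v²r = (20.2)² × 3.26×10^8 = 1.33021×10^11 km³/s².
In km: r₁ = 2.18 × 1.496×10^8 = 3.26128×10^8 km; r₂ = 11.4 × 1.496×10^8 = 1.70544×10^9 km.
Semi-major axis of the transfer orbit: a_t = (3.26128×10^8 + 1.70544×10^9)/2 = 1.015784×10^9 km.
Transfer time t = π√(a_t³/μ) = π√((1.015784×10^9)³ / 1.33021×10^11) = 2.789×10^8 s.
Converting: 2.789×10^8 s ÷ 3.15576×10^7 s/year (365.25 × 86400) = 8.84 years.

t = 8.84 years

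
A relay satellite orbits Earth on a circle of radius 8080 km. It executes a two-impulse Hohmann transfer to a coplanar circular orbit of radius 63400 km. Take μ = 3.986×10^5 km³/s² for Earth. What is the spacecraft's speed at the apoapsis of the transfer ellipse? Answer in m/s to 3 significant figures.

Transfer-ellipse semi-major axis a_t = (r₁ + r₂)/2 = (8080 + 63400)/2 = 35740 km.
At apoapsis, r = 63400 km.
Applying v² = μ(2/r − 1/a_t): v = 1.192 km/s.

v = 1190 m/s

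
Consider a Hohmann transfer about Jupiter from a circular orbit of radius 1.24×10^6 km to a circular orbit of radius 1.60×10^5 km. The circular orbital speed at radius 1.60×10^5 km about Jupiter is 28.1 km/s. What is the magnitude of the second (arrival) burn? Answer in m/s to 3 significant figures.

From the circular-orbit relation v² = μ/r at r = 1.60×10^5 km: μ = v²r = (28.1)² × 1.60×10^5 = 1.26338×10^8 km³/s².
The Hohmann ellipse has a_t = (r₁ + r₂)/2 = 7.000×10^5 km.
Circular speed at r = 1.600×10^5 km: v_c = √(μ/r) = 28.10 km/s.
Vis-viva on the transfer ellipse at r = 1.600×10^5 km gives v_t = √[μ(2/r − 1/a_t)] = 37.40 km/s.
Δv₂ = |v_t − v_c| = |37.40 − 28.10| = 9.300 km/s.

Δv₂ = 9300 m/s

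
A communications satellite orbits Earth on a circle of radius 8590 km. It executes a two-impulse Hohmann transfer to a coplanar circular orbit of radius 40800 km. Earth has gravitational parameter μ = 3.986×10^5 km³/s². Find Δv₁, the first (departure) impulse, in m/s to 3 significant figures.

Δv₁ = 1940 m/s

Transfer-ellipse semi-major axis a_t = (r₁ + r₂)/2 = (8590 + 40800)/2 = 24695 km.
On the circular orbit at r = 8590 km, v_c = √(μ/r) = 6.812 km/s.
Vis-viva on the transfer ellipse at r = 8590 km gives v_t = √[μ(2/r − 1/a_t)] = 8.756 km/s.
Δv₁ = |v_t − v_c| = |8.756 − 6.812| = 1.944 km/s.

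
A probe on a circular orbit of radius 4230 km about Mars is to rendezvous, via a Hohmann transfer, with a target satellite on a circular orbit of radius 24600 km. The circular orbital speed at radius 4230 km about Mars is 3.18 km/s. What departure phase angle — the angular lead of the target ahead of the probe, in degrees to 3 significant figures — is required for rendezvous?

φ = 99.3°

From the circular-orbit relation v² = μ/r at r = 4230 km: μ = v²r = (3.18)² × 4230 = 42775.5 km³/s².
The Hohmann ellipse has a_t = (r₁ + r₂)/2 = 14415 km.
The half-period of the transfer ellipse is t = π√(a_t³/μ) = 26289 s.
Target angular speed ω₂ = √(μ/r₂³) = 5.3604×10^-5 rad/s.
Angle swept by the target during transfer: ω₂·t = 1.4092 rad = 80.74°.
The probe traverses 180° on the transfer ellipse, so the target must lead by 180° − 80.74° = 99.3°.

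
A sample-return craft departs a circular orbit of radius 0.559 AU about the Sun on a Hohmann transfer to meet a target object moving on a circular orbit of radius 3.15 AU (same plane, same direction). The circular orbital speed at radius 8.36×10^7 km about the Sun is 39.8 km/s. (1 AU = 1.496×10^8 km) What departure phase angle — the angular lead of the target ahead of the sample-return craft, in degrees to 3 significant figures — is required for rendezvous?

From the circular-orbit relation v² = μ/r at r = 8.36×10^7 km: μ = v²r = (39.8)² × 8.36×10^7 = 1.32426×10^11 km³/s².
In km: r₁ = 0.559 × 1.496×10^8 = 8.36264×10^7 km; r₂ = 3.15 × 1.496×10^8 = 4.7124×10^8 km.
Semi-major axis of the transfer orbit: a_t = (8.36264×10^7 + 4.7124×10^8)/2 = 2.774332×10^8 km.
The half-period of the transfer ellipse is t = π√(a_t³/μ) = 3.9893×10^7 s.
The target's mean motion on its circular orbit is ω₂ = √(μ/r₂³) = 3.5573×10^-8 rad/s.
Angle swept by the target during transfer: ω₂·t = 1.4191 rad = 81.31°.
The sample-return craft traverses 180° on the transfer ellipse, so the target must lead by 180° − 81.31° = 98.7°.

φ = 98.7°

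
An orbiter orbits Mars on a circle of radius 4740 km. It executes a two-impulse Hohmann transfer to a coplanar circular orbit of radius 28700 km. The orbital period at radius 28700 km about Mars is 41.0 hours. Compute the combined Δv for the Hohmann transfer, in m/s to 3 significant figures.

From Kepler's third law T² = 4π²r³/μ at r = 28700 km, T = 41.0 hours = 41.0 × 3600 s = 1.476×10^5 s: μ = 4π²r³/T² = 42838.3 km³/s².
Semi-major axis of the transfer orbit: a_t = (4740 + 28700)/2 = 16720 km.
Circular speed at r₁: v₁ = √(μ/r₁) = √(42838.3/4740) = 3.0063 km/s.
Transfer-orbit speed at r₁ (v² = μ(2/r − 1/a)): v_p = √[μ(2/r₁ − 1/a_t)] = 3.9387 km/s.
First burn Δv₁ = |v_p − v₁| = 0.9324 km/s.
Circular speed at r₂: v₂ = √(μ/r₂) = 1.2217 km/s.
Transfer-orbit speed at r₂: v_a = √[μ(2/r₂ − 1/a_t)] = 0.65050 km/s.
Second burn Δv₂ = |v₂ − v_a| = 0.5712 km/s.
Total Δv = Δv₁ + Δv₂ = 1.504 km/s.

Δv = 1500 m/s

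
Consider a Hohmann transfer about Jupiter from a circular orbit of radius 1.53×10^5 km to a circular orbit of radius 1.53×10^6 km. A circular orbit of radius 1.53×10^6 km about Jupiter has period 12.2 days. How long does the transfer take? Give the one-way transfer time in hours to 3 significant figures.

From Kepler's third law T² = 4π²r³/μ at r = 1.53×10^6 km, T = 12.2 days = 12.2 × 86400 s = 1.05408×10^6 s: μ = 4π²r³/T² = 1.27259×10^8 km³/s².
Transfer-ellipse semi-major axis a_t = (r₁ + r₂)/2 = (1.530×10^5 + 1.530×10^6)/2 = 8.415×10^5 km.
Half the transfer-orbit period gives t = π√(a_t³/μ) = 2.150×10^5 s.
Converting: 2.150×10^5 s ÷ 3600 s/hour = 59.7 hours.

t = 59.7 hours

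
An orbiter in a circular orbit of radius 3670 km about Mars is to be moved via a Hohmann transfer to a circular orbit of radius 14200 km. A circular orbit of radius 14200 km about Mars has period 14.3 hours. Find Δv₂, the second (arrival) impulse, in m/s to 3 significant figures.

From Kepler's third law T² = 4π²r³/μ at r = 14200 km, T = 14.3 hours = 14.3 × 3600 s = 51480 s: μ = 4π²r³/T² = 42652.8 km³/s².
Semi-major axis of the transfer orbit: a_t = (3670 + 14200)/2 = 8935 km.
On the circular orbit at r = 14200 km, v_c = √(μ/r) = 1.7331 km/s.
Vis-viva on the transfer ellipse at r = 14200 km gives v_t = √[μ(2/r − 1/a_t)] = 1.1107 km/s.
Δv₂ = |v_t − v_c| = |1.1107 − 1.7331| = 0.6224 km/s.

Δv₂ = 622 m/s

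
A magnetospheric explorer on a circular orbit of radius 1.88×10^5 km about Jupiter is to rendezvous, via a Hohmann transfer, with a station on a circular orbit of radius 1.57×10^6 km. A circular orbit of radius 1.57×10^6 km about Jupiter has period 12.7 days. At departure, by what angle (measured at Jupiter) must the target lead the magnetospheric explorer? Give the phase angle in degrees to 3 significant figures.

φ = 105°

From Kepler's third law T² = 4π²r³/μ at r = 1.57×10^6 km, T = 12.7 days = 12.7 × 86400 s = 1.09728×10^6 s: μ = 4π²r³/T² = 1.26889×10^8 km³/s².
Transfer-ellipse semi-major axis a_t = (r₁ + r₂)/2 = (1.880×10^5 + 1.570×10^6)/2 = 8.790×10^5 km.
Transfer time t = π√(a_t³/μ) = 2.2984×10^5 s.
The target's mean motion on its circular orbit is ω₂ = √(μ/r₂³) = 5.7261×10^-6 rad/s.
Angle swept by the target during transfer: ω₂·t = 1.3161 rad = 75.41°.
Arrival is 180° from departure on the ellipse, so φ = 180° − 75.41° = 105°.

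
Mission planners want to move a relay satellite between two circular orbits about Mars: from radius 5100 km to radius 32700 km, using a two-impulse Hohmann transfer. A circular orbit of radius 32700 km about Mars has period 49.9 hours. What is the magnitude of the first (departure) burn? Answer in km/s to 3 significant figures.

Δv₁ = 0.913 km/s

From Kepler's third law T² = 4π²r³/μ at r = 32700 km, T = 49.9 hours = 49.9 × 3600 s = 1.7964×10^5 s: μ = 4π²r³/T² = 42775.7 km³/s².
Transfer-ellipse semi-major axis a_t = (r₁ + r₂)/2 = (5100 + 32700)/2 = 18900 km.
On the circular orbit at r = 5100 km, v_c = √(μ/r) = 2.8961 km/s.
Transfer-orbit speed at the same r (vis-viva, a = a_t): v_t = √[μ(2/r − 1/a_t)] = 3.8094 km/s.
Δv₁ = |v_t − v_c| = |3.8094 − 2.8961| = 0.9133 km/s.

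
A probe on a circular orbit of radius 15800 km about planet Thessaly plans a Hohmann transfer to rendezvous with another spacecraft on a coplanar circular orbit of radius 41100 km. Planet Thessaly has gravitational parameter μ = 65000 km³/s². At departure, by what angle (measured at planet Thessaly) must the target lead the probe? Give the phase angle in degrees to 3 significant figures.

The Hohmann ellipse has a_t = (r₁ + r₂)/2 = 28450 km.
Transfer time t = π√(a_t³/μ) = 59131 s.
The target's mean motion on its circular orbit is ω₂ = √(μ/r₂³) = 3.0598×10^-5 rad/s.
Angle swept by the target during transfer: ω₂·t = 1.8093 rad = 103.7°.
The probe traverses 180° on the transfer ellipse, so the target must lead by 180° − 103.7° = 76.3°.

φ = 76.3°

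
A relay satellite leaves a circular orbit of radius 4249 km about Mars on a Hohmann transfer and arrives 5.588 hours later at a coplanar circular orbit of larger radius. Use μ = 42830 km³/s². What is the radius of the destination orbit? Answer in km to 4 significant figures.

r₂ = 19880 km

Transfer time t = 5.588 hours = 20116.8 s, and t = π√(a_t³/μ).
So a_t = (μ t²/π²)^(1/3) = (42830 × (20116.8)² / π²)^(1/3) = 12065 km.
Since a_t = (r₁ + r₂)/2, r₂ = 2a_t − r₁ = 2×12065 − 4249 = 19881 km.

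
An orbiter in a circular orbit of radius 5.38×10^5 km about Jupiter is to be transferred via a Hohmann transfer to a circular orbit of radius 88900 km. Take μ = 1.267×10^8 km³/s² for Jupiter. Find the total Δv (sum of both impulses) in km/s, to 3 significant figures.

Semi-major axis of the transfer orbit: a_t = (5.380×10^5 + 88900)/2 = 3.1345×10^5 km.
Circular speed at r₁: v₁ = √(μ/r₁) = √(1.267×10^8/5.380×10^5) = 15.346 km/s.
On the transfer ellipse at r₁, vis-viva equation gives v_a = √[μ(2/r₁ − 1/a_t)] = 8.1727 km/s.
First burn Δv₁ = |v_a − v₁| = 7.173 km/s.
At r₂, v₂ = √(μ/r₂) = 37.75 km/s.
Transfer-orbit speed at r₂: v_p = √[μ(2/r₂ − 1/a_t)] = 49.46 km/s.
Second burn Δv₂ = |v₂ − v_p| = 11.71 km/s.
Total Δv = Δv₁ + Δv₂ = 18.88 km/s.

Δv = 18.9 km/s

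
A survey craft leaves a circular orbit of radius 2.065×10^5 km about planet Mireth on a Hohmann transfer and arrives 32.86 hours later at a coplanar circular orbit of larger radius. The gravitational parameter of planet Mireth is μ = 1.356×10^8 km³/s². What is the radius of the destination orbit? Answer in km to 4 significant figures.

Transfer time t = 32.86 hours = 1.18296×10^5 s, and t = π√(a_t³/μ).
So a_t = (μ t²/π²)^(1/3) = (1.356×10^8 × (1.18296×10^5)² / π²)^(1/3) = 5.7717×10^5 km.
Since a_t = (r₁ + r₂)/2, r₂ = 2a_t − r₁ = 2×5.7717×10^5 − 2.065×10^5 = 9.4784×10^5 km.

r₂ = 9.478×10^5 km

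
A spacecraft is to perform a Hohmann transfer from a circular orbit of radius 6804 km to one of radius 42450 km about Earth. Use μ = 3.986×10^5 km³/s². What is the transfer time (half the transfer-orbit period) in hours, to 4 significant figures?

t = 5.342 hours

Semi-major axis of the transfer orbit: a_t = (6804 + 42450)/2 = 24627 km.
Transfer time t = π√(a_t³/μ) = π√((24627)³ / 3.986×10^5) = 19230 s.
Converting: 19230 s ÷ 3600 s/hour = 5.342 hours.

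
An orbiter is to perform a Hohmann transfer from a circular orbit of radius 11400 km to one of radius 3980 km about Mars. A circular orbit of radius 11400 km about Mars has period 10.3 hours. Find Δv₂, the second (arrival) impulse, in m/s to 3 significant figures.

Δv₂ = 711 m/s

From Kepler's third law T² = 4π²r³/μ at r = 11400 km, T = 10.3 hours = 10.3 × 3600 s = 37080 s: μ = 4π²r³/T² = 42539.7 km³/s².
The Hohmann ellipse has a_t = (r₁ + r₂)/2 = 7690 km.
Circular speed at r = 3980 km: v_c = √(μ/r) = 3.2693 km/s.
Transfer-orbit speed at the same r (vis-viva, a = a_t): v_t = √[μ(2/r − 1/a_t)] = 3.9806 km/s.
Δv₂ = |v_t − v_c| = |3.9806 − 3.2693| = 0.7113 km/s.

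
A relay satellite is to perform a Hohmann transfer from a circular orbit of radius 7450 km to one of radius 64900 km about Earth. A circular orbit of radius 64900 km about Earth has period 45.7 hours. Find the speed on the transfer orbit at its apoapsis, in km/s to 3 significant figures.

From Kepler's third law T² = 4π²r³/μ at r = 64900 km, T = 45.7 hours = 45.7 × 3600 s = 1.6452×10^5 s: μ = 4π²r³/T² = 3.98709×10^5 km³/s².
The Hohmann ellipse has a_t = (r₁ + r₂)/2 = 36175 km.
At apoapsis, r = 64900 km.
Vis-viva: v = √[μ(2/r − 1/a_t)] = √[3.98709×10^5 × (2/64900 − 1/36175)] = 1.125 km/s.

v = 1.12 km/s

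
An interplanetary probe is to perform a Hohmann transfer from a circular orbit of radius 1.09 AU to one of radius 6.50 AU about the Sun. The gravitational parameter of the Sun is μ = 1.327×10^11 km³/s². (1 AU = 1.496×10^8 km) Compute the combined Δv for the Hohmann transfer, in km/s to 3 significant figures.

In km: r₁ = 1.09 × 1.496×10^8 = 1.63064×10^8 km; r₂ = 6.50 × 1.496×10^8 = 9.724×10^8 km.
Transfer-ellipse semi-major axis a_t = (r₁ + r₂)/2 = (1.63064×10^8 + 9.724×10^8)/2 = 5.67732×10^8 km.
Circular speed at r₁: v₁ = √(μ/r₁) = √(1.327×10^11/1.63064×10^8) = 28.527 km/s.
Transfer-orbit speed at r₁ (vis-viva equation): v_p = √[μ(2/r₁ − 1/a_t)] = 37.334 km/s.
First burn Δv₁ = |v_p − v₁| = 8.807 km/s.
At r₂, v₂ = √(μ/r₂) = 11.682 km/s.
Transfer-orbit speed at r₂: v_a = √[μ(2/r₂ − 1/a_t)] = 6.2607 km/s.
Second burn Δv₂ = |v₂ − v_a| = 5.421 km/s.
Total Δv = Δv₁ + Δv₂ = 14.23 km/s.

Δv = 14.2 km/s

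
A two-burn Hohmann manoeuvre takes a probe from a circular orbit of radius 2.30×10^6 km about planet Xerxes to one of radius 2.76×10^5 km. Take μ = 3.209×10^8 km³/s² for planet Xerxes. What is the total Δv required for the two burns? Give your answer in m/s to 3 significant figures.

The Hohmann ellipse has a_t = (r₁ + r₂)/2 = 1.288×10^6 km.
At r₁ the circular-orbit speed is v₁ = √(μ/r₁) = 11.812 km/s.
On the transfer ellipse at r₁, v² = μ(2/r − 1/a) gives v_a = √[μ(2/r₁ − 1/a_t)] = 5.4679 km/s.
First burn Δv₁ = |v_a − v₁| = 6.344 km/s.
At r₂, v₂ = √(μ/r₂) = 34.10 km/s.
Transfer-orbit speed at r₂: v_p = √[μ(2/r₂ − 1/a_t)] = 45.57 km/s.
Second burn Δv₂ = |v₂ − v_p| = 11.47 km/s.
Total Δv = Δv₁ + Δv₂ = 17.81 km/s.

Δv = 17800 m/s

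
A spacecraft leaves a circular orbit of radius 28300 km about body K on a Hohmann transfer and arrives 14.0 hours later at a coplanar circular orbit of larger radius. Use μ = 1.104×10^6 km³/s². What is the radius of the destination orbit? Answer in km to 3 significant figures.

r₂ = 1.03×10^5 km

Transfer time t = 14.0 hours = 50400 s, and t = π√(a_t³/μ).
So a_t = (μ t²/π²)^(1/3) = (1.104×10^6 × (50400)² / π²)^(1/3) = 65742 km.
Since a_t = (r₁ + r₂)/2, r₂ = 2a_t − r₁ = 2×65742 − 28300 = 1.03184×10^5 km.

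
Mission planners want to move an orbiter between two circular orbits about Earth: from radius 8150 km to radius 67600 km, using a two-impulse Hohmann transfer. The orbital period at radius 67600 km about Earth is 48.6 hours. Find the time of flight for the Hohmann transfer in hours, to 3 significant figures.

t = 10.2 hours

From Kepler's third law T² = 4π²r³/μ at r = 67600 km, T = 48.6 hours = 48.6 × 3600 s = 1.7496×10^5 s: μ = 4π²r³/T² = 3.98403×10^5 km³/s².
Transfer-ellipse semi-major axis a_t = (r₁ + r₂)/2 = (8150 + 67600)/2 = 37875 km.
Transfer time t = π√(a_t³/μ) = π√((37875)³ / 3.98403×10^5) = 36690 s.
Converting: 36690 s ÷ 3600 s/hour = 10.2 hours.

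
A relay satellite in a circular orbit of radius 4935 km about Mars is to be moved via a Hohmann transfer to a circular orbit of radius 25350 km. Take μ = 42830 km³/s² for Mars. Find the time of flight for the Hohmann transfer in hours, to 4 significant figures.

t = 7.857 hours

Transfer-ellipse semi-major axis a_t = (r₁ + r₂)/2 = (4935 + 25350)/2 = 15142.5 km.
Half the transfer-orbit period gives t = π√(a_t³/μ) = 28286 s.
Converting: 28286 s ÷ 3600 s/hour = 7.857 hours.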